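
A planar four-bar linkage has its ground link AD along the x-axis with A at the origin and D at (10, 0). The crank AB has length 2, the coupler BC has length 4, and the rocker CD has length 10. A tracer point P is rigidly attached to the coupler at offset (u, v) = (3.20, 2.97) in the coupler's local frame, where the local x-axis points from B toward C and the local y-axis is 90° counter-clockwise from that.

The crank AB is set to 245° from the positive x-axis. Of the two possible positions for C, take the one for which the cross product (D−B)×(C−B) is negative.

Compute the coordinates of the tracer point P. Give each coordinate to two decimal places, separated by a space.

A=(0,0), D=(10.00,0)
B = A + 2.00·(cos245°, sin245°) = (-0.8452, -1.8126)
|BD| = 10.9957
circle(B,4.00) ∩ circle(D,10.00): a=1.6781, h=3.6310
  candidates: C₊=(0.2114,2.0453) cross=39.925; C₋=(1.4085,-5.1173) cross=-39.925
  mode - wants cross < 0 → take C=(1.4085,-5.1173) (cross=-39.925)
ex = (C−B)/|BC| = (0.5634,-0.8262); ey = (0.8262,0.5634)
P = B + 3.20·ex + 2.97·ey = (3.4115,-2.7829)

3.41 -2.78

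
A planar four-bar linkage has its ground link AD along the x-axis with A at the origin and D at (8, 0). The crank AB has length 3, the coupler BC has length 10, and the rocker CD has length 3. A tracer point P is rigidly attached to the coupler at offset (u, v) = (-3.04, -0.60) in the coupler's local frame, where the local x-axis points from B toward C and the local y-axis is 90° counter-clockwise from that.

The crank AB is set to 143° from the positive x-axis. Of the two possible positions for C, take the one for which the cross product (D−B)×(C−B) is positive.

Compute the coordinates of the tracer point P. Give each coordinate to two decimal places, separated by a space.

A=(0,0), D=(8.00,0)
B = A + 3.00·(cos143°, sin143°) = (-2.3959, 1.8054)
|BD| = 10.5515
circle(B,10.00) ∩ circle(D,3.00): a=9.5879, h=2.8410
  candidates: C₊=(7.5368,2.9640) cross=29.977; C₋=(6.5645,-2.6343) cross=-29.977
  mode + wants cross > 0 → take C=(7.5368,2.9640) (cross=29.977)
ex = (C−B)/|BC| = (0.9933,0.1159); ey = (-0.1159,0.9933)
P = B + -3.04·ex + -0.60·ey = (-5.3459,0.8573)

-5.35 0.86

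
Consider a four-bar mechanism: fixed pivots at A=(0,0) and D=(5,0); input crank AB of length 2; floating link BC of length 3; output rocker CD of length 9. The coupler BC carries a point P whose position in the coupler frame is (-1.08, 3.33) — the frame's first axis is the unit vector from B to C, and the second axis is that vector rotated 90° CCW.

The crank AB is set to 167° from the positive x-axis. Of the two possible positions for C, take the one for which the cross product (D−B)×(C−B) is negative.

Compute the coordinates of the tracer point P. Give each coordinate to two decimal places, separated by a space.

A=(0,0), D=(5.00,0)
B = A + 2.00·(cos167°, sin167°) = (-1.9487, 0.4499)
|BD| = 6.9633
circle(B,3.00) ∩ circle(D,9.00): a=-1.6883, h=2.4798
  candidates: C₊=(-3.4733,3.0336) cross=17.268; C₋=(-3.7938,-1.9157) cross=-17.268
  mode - wants cross < 0 → take C=(-3.7938,-1.9157) (cross=-17.268)
ex = (C−B)/|BC| = (-0.6150,-0.7885); ey = (0.7885,-0.6150)
P = B + -1.08·ex + 3.33·ey = (1.3412,-0.7465)

1.34 -0.75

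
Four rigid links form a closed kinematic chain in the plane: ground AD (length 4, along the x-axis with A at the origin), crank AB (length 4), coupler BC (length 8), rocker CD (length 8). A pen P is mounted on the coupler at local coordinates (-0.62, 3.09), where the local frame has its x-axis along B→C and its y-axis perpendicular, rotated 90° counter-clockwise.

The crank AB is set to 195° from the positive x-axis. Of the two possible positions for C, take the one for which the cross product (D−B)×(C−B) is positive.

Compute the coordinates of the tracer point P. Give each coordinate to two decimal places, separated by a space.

-6.96 -0.44

A=(0,0), D=(4.00,0)
B = A + 4.00·(cos195°, sin195°) = (-3.8637, -1.0353)
|BD| = 7.9316
circle(B,8.00) ∩ circle(D,8.00): a=3.9658, h=6.9478
  candidates: C₊=(-0.8387,6.3708) cross=55.107; C₋=(0.9750,-7.4060) cross=-55.107
  mode + wants cross > 0 → take C=(-0.8387,6.3708) (cross=55.107)
ex = (C−B)/|BC| = (0.3781,0.9258); ey = (-0.9258,0.3781)
P = B + -0.62·ex + 3.09·ey = (-6.9587,-0.4408)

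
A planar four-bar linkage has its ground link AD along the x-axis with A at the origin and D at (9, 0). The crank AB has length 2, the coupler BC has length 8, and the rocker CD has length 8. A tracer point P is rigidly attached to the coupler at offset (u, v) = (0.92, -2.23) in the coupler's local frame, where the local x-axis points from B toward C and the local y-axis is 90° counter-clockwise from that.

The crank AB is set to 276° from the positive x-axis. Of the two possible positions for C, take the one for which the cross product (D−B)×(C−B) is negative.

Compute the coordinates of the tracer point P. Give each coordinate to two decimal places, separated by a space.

-0.64 -4.25

A=(0,0), D=(9.00,0)
B = A + 2.00·(cos276°, sin276°) = (0.2091, -1.9890)
|BD| = 9.0132
circle(B,8.00) ∩ circle(D,8.00): a=4.5066, h=6.6099
  candidates: C₊=(3.1458,5.4524) cross=59.576; C₋=(6.0632,-7.4415) cross=-59.576
  mode - wants cross < 0 → take C=(6.0632,-7.4415) (cross=-59.576)
ex = (C−B)/|BC| = (0.7318,-0.6816); ey = (0.6816,0.7318)
P = B + 0.92·ex + -2.23·ey = (-0.6376,-4.2479)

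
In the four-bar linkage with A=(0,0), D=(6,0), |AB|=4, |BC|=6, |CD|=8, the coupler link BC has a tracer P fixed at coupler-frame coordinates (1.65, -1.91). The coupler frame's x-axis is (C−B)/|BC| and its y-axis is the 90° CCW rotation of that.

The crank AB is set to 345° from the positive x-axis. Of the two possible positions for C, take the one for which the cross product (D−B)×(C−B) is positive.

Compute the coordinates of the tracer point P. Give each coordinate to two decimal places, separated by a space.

2.66 1.18

A=(0,0), D=(6.00,0)
B = A + 4.00·(cos345°, sin345°) = (3.8637, -1.0353)
|BD| = 2.3739
circle(B,6.00) ∩ circle(D,8.00): a=-4.7104, h=3.7164
  candidates: C₊=(-1.9959,0.2549) cross=8.823; C₋=(1.2456,-6.4339) cross=-8.823
  mode + wants cross > 0 → take C=(-1.9959,0.2549) (cross=8.823)
ex = (C−B)/|BC| = (-0.9766,0.2150); ey = (-0.2150,-0.9766)
P = B + 1.65·ex + -1.91·ey = (2.6630,1.1848)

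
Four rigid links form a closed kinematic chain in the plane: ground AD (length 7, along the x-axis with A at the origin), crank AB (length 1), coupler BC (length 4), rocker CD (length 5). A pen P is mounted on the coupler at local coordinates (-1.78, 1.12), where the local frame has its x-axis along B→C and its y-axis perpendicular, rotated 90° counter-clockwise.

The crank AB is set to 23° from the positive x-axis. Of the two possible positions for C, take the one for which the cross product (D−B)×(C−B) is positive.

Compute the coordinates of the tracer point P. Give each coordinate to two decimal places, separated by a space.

-1.07 -0.29

A=(0,0), D=(7.00,0)
B = A + 1.00·(cos23°, sin23°) = (0.9205, 0.3907)
|BD| = 6.0920
circle(B,4.00) ∩ circle(D,5.00): a=2.3074, h=3.2674
  candidates: C₊=(3.4327,3.5035) cross=19.905; C₋=(3.0135,-3.0180) cross=-19.905
  mode + wants cross > 0 → take C=(3.4327,3.5035) (cross=19.905)
ex = (C−B)/|BC| = (0.6280,0.7782); ey = (-0.7782,0.6280)
P = B + -1.78·ex + 1.12·ey = (-1.0690,-0.2910)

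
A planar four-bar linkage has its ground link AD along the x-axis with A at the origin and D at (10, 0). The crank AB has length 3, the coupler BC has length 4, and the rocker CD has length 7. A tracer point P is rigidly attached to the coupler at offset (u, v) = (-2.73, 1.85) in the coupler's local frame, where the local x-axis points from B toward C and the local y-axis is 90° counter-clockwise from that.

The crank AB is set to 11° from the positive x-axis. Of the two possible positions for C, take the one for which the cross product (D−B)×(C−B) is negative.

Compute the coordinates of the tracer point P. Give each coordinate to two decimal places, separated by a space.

4.14 3.65

A=(0,0), D=(10.00,0)
B = A + 3.00·(cos11°, sin11°) = (2.9449, 0.5724)
|BD| = 7.0783
circle(B,4.00) ∩ circle(D,7.00): a=1.2081, h=3.8132
  candidates: C₊=(4.4574,4.2754) cross=26.991; C₋=(3.8406,-3.3260) cross=-26.991
  mode - wants cross < 0 → take C=(3.8406,-3.3260) (cross=-26.991)
ex = (C−B)/|BC| = (0.2239,-0.9746); ey = (0.9746,0.2239)
P = B + -2.73·ex + 1.85·ey = (4.1365,3.6474)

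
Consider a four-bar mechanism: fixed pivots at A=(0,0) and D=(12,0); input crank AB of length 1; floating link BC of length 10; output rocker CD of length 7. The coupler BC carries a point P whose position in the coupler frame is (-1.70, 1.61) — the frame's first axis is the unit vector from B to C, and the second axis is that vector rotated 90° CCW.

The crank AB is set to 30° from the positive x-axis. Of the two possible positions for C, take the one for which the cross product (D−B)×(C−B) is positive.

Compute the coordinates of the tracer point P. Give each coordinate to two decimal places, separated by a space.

A=(0,0), D=(12.00,0)
B = A + 1.00·(cos30°, sin30°) = (0.8660, 0.5000)
|BD| = 11.1452
circle(B,10.00) ∩ circle(D,7.00): a=7.8606, h=6.1815
  candidates: C₊=(8.9960,6.3227) cross=68.894; C₋=(8.4414,-6.0279) cross=-68.894
  mode + wants cross > 0 → take C=(8.9960,6.3227) (cross=68.894)
ex = (C−B)/|BC| = (0.8130,0.5823); ey = (-0.5823,0.8130)
P = B + -1.70·ex + 1.61·ey = (-1.4535,0.8191)

-1.45 0.82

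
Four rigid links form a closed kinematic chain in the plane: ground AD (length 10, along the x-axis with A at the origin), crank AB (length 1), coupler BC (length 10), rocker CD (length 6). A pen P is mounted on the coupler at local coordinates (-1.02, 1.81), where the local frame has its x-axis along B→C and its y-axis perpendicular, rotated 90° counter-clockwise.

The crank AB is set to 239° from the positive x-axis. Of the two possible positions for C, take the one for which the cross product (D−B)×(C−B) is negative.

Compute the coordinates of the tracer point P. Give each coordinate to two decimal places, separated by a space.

A=(0,0), D=(10.00,0)
B = A + 1.00·(cos239°, sin239°) = (-0.5150, -0.8572)
|BD| = 10.5499
circle(B,10.00) ∩ circle(D,6.00): a=8.3082, h=5.5655
  candidates: C₊=(7.3135,5.3649) cross=58.715; C₋=(8.2178,-5.7292) cross=-58.715
  mode - wants cross < 0 → take C=(8.2178,-5.7292) (cross=-58.715)
ex = (C−B)/|BC| = (0.8733,-0.4872); ey = (0.4872,0.8733)
P = B + -1.02·ex + 1.81·ey = (-0.5240,1.2204)

-0.52 1.22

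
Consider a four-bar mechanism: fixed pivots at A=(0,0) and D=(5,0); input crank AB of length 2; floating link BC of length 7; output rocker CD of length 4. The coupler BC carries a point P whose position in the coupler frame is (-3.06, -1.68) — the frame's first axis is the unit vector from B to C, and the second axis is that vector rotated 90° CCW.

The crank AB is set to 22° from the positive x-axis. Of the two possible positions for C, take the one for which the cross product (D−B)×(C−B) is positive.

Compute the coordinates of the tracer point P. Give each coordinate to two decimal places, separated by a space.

A=(0,0), D=(5.00,0)
B = A + 2.00·(cos22°, sin22°) = (1.8544, 0.7492)
|BD| = 3.2336
circle(B,7.00) ∩ circle(D,4.00): a=6.7194, h=1.9619
  candidates: C₊=(8.8455,1.1009) cross=6.344; C₋=(7.9364,-2.7162) cross=-6.344
  mode + wants cross > 0 → take C=(8.8455,1.1009) (cross=6.344)
ex = (C−B)/|BC| = (0.9987,0.0502); ey = (-0.0502,0.9987)
P = B + -3.06·ex + -1.68·ey = (-1.1174,-1.0824)

-1.12 -1.08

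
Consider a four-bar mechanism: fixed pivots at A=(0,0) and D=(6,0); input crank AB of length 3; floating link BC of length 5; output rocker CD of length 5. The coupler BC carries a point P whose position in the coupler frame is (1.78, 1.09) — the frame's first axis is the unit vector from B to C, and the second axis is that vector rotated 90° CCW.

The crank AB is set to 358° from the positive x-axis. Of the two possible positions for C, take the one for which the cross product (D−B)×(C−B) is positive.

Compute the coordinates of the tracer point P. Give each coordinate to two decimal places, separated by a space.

2.42 1.90

A=(0,0), D=(6.00,0)
B = A + 3.00·(cos358°, sin358°) = (2.9982, -0.1047)
|BD| = 3.0037
circle(B,5.00) ∩ circle(D,5.00): a=1.5018, h=4.7691
  candidates: C₊=(4.3328,4.7139) cross=14.325; C₋=(4.6653,-4.8186) cross=-14.325
  mode + wants cross > 0 → take C=(4.3328,4.7139) (cross=14.325)
ex = (C−B)/|BC| = (0.2669,0.9637); ey = (-0.9637,0.2669)
P = B + 1.78·ex + 1.09·ey = (2.4229,1.9017)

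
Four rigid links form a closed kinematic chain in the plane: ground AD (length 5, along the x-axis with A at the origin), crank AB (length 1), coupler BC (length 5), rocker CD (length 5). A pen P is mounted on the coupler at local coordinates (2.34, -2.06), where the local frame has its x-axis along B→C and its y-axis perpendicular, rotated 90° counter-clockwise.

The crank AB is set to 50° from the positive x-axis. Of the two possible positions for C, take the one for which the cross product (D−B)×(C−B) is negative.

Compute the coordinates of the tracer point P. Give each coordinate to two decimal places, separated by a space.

A=(0,0), D=(5.00,0)
B = A + 1.00·(cos50°, sin50°) = (0.6428, 0.7660)
|BD| = 4.4240
circle(B,5.00) ∩ circle(D,5.00): a=2.2120, h=4.4841
  candidates: C₊=(3.5978,4.7994) cross=19.838; C₋=(2.0450,-4.0333) cross=-19.838
  mode - wants cross < 0 → take C=(2.0450,-4.0333) (cross=-19.838)
ex = (C−B)/|BC| = (0.2804,-0.9599); ey = (0.9599,0.2804)
P = B + 2.34·ex + -2.06·ey = (-0.6783,-2.0578)

-0.68 -2.06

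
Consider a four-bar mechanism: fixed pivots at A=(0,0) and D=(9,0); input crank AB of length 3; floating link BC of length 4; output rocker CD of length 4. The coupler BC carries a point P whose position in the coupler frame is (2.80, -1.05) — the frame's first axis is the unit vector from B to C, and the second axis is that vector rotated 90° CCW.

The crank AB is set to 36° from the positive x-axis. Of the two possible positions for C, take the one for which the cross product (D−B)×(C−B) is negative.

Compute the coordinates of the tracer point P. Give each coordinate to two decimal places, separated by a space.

A=(0,0), D=(9.00,0)
B = A + 3.00·(cos36°, sin36°) = (2.4271, 1.7634)
|BD| = 6.8054
circle(B,4.00) ∩ circle(D,4.00): a=3.4027, h=2.1028
  candidates: C₊=(6.2584,2.9127) cross=14.310; C₋=(5.1687,-1.1493) cross=-14.310
  mode - wants cross < 0 → take C=(5.1687,-1.1493) (cross=-14.310)
ex = (C−B)/|BC| = (0.6854,-0.7282); ey = (0.7282,0.6854)
P = B + 2.80·ex + -1.05·ey = (3.5816,-0.9952)

3.58 -1.00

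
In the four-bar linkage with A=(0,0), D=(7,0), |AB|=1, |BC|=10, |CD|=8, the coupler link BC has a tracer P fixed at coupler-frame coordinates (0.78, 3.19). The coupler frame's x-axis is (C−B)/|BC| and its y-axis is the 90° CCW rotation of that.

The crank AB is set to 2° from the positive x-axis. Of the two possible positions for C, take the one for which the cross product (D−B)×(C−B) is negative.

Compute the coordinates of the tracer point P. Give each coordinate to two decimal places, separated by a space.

4.03 1.31

A=(0,0), D=(7.00,0)
B = A + 1.00·(cos2°, sin2°) = (0.9994, 0.0349)
|BD| = 6.0007
circle(B,10.00) ∩ circle(D,8.00): a=6.0000, h=8.0000
  candidates: C₊=(7.0458,7.9999) cross=48.006; C₋=(6.9528,-7.9999) cross=-48.006
  mode - wants cross < 0 → take C=(6.9528,-7.9999) (cross=-48.006)
ex = (C−B)/|BC| = (0.5953,-0.8035); ey = (0.8035,0.5953)
P = B + 0.78·ex + 3.19·ey = (4.0268,1.3073)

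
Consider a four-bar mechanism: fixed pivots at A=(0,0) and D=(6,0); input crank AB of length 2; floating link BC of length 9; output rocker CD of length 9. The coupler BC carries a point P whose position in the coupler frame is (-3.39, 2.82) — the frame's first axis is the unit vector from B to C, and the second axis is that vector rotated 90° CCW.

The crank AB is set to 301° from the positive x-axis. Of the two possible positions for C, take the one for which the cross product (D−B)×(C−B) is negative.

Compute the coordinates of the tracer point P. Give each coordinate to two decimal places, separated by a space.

A=(0,0), D=(6.00,0)
B = A + 2.00·(cos301°, sin301°) = (1.0301, -1.7143)
|BD| = 5.2573
circle(B,9.00) ∩ circle(D,9.00): a=2.6286, h=8.6076
  candidates: C₊=(0.7082,7.2799) cross=45.252; C₋=(6.3219,-8.9942) cross=-45.252
  mode - wants cross < 0 → take C=(6.3219,-8.9942) (cross=-45.252)
ex = (C−B)/|BC| = (0.5880,-0.8089); ey = (0.8089,0.5880)
P = B + -3.39·ex + 2.82·ey = (1.3179,2.6859)

1.32 2.69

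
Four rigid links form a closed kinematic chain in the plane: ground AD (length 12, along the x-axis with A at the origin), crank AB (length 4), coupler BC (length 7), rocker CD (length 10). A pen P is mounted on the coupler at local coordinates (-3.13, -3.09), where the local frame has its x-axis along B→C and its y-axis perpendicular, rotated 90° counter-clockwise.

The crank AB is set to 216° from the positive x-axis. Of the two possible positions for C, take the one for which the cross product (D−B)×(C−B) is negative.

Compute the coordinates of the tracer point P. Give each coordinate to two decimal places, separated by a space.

A=(0,0), D=(12.00,0)
B = A + 4.00·(cos216°, sin216°) = (-3.2361, -2.3511)
|BD| = 15.4164
circle(B,7.00) ∩ circle(D,10.00): a=6.0541, h=3.5139
  candidates: C₊=(2.2113,2.0450) cross=54.172; C₋=(3.2831,-4.9006) cross=-54.172
  mode - wants cross < 0 → take C=(3.2831,-4.9006) (cross=-54.172)
ex = (C−B)/|BC| = (0.9313,-0.3642); ey = (0.3642,0.9313)
P = B + -3.13·ex + -3.09·ey = (-7.2765,-4.0889)

-7.28 -4.09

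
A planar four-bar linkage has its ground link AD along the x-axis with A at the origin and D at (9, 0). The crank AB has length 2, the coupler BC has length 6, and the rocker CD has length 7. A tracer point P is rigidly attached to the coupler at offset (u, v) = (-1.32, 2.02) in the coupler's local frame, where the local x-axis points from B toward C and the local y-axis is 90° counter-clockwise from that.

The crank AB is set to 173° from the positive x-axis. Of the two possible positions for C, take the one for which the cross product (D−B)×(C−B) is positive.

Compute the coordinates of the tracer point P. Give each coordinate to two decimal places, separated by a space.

-4.21 1.18

A=(0,0), D=(9.00,0)
B = A + 2.00·(cos173°, sin173°) = (-1.9851, 0.2437)
|BD| = 10.9878
circle(B,6.00) ∩ circle(D,7.00): a=4.9023, h=3.4594
  candidates: C₊=(2.9928,3.5935) cross=38.011; C₋=(2.8393,-3.3235) cross=-38.011
  mode + wants cross > 0 → take C=(2.9928,3.5935) (cross=38.011)
ex = (C−B)/|BC| = (0.8296,0.5583); ey = (-0.5583,0.8296)
P = B + -1.32·ex + 2.02·ey = (-4.2080,1.1827)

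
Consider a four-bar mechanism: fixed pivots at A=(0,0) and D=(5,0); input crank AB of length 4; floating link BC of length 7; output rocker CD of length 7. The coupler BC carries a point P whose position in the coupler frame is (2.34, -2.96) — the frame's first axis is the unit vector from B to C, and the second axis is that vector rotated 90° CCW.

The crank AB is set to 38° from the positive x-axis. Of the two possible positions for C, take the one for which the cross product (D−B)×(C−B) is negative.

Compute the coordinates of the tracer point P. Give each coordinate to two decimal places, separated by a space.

A=(0,0), D=(5.00,0)
B = A + 4.00·(cos38°, sin38°) = (3.1520, 2.4626)
|BD| = 3.0789
circle(B,7.00) ∩ circle(D,7.00): a=1.5394, h=6.8286
  candidates: C₊=(9.5379,5.3299) cross=21.025; C₋=(-1.3858,-2.8672) cross=-21.025
  mode - wants cross < 0 → take C=(-1.3858,-2.8672) (cross=-21.025)
ex = (C−B)/|BC| = (-0.6483,-0.7614); ey = (0.7614,-0.6483)
P = B + 2.34·ex + -2.96·ey = (-0.6187,2.5998)

-0.62 2.60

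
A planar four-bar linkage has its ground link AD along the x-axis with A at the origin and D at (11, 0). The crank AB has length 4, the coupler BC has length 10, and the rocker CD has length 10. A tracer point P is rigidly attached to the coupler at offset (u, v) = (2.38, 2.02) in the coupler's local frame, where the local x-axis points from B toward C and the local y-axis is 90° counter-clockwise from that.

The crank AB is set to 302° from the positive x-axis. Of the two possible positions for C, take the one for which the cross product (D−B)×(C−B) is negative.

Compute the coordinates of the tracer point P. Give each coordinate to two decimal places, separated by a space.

5.24 -3.41

A=(0,0), D=(11.00,0)
B = A + 4.00·(cos302°, sin302°) = (2.1197, -3.3922)
|BD| = 9.5062
circle(B,10.00) ∩ circle(D,10.00): a=4.7531, h=8.7982
  candidates: C₊=(3.4203,6.5229) cross=83.637; C₋=(9.6994,-9.9151) cross=-83.637
  mode - wants cross < 0 → take C=(9.6994,-9.9151) (cross=-83.637)
ex = (C−B)/|BC| = (0.7580,-0.6523); ey = (0.6523,0.7580)
P = B + 2.38·ex + 2.02·ey = (5.2413,-3.4135)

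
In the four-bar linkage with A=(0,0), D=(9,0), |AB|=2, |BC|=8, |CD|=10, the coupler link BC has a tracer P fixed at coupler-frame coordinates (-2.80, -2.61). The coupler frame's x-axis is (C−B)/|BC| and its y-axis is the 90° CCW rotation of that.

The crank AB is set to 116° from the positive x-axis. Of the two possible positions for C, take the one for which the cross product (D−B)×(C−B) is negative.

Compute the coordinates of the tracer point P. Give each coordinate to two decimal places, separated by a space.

-4.07 3.91

A=(0,0), D=(9.00,0)
B = A + 2.00·(cos116°, sin116°) = (-0.8767, 1.7976)
|BD| = 10.0390
circle(B,8.00) ∩ circle(D,10.00): a=3.2265, h=7.3205
  candidates: C₊=(3.6084,8.4220) cross=73.490; C₋=(0.9868,-5.9823) cross=-73.490
  mode - wants cross < 0 → take C=(0.9868,-5.9823) (cross=-73.490)
ex = (C−B)/|BC| = (0.2329,-0.9725); ey = (0.9725,0.2329)
P = B + -2.80·ex + -2.61·ey = (-4.0672,3.9126)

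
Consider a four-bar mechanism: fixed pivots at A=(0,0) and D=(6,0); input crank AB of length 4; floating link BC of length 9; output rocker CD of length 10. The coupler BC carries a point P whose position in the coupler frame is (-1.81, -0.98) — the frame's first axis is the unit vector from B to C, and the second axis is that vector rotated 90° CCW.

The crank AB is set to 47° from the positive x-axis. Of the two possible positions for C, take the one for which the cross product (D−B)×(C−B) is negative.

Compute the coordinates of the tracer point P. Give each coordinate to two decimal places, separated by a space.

3.20 4.93

A=(0,0), D=(6.00,0)
B = A + 4.00·(cos47°, sin47°) = (2.7280, 2.9254)
|BD| = 4.3891
circle(B,9.00) ∩ circle(D,10.00): a=0.0301, h=8.9999
  candidates: C₊=(8.7491,9.6147) cross=39.502; C₋=(-3.2482,-3.8040) cross=-39.502
  mode - wants cross < 0 → take C=(-3.2482,-3.8040) (cross=-39.502)
ex = (C−B)/|BC| = (-0.6640,-0.7477); ey = (0.7477,-0.6640)
P = B + -1.81·ex + -0.98·ey = (3.1971,4.9295)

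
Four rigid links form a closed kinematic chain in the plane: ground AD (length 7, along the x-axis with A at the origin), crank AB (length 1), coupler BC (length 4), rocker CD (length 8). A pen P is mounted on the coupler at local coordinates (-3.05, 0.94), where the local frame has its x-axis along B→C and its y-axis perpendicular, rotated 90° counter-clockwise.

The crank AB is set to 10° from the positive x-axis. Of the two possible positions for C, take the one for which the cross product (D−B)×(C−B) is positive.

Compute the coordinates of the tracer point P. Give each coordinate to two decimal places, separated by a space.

A=(0,0), D=(7.00,0)
B = A + 1.00·(cos10°, sin10°) = (0.9848, 0.1736)
|BD| = 6.0177
circle(B,4.00) ∩ circle(D,8.00): a=-0.9794, h=3.8782
  candidates: C₊=(0.1177,4.0785) cross=23.338; C₋=(-0.1061,-3.6747) cross=-23.338
  mode + wants cross > 0 → take C=(0.1177,4.0785) (cross=23.338)
ex = (C−B)/|BC| = (-0.2168,0.9762); ey = (-0.9762,-0.2168)
P = B + -3.05·ex + 0.94·ey = (0.7283,-3.0076)

0.73 -3.01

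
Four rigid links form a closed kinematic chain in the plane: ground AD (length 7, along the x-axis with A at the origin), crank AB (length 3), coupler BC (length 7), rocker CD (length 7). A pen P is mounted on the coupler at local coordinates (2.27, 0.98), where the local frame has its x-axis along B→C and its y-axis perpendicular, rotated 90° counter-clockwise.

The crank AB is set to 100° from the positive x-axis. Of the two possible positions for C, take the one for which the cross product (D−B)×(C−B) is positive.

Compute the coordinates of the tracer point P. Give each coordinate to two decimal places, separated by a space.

0.84 5.02

A=(0,0), D=(7.00,0)
B = A + 3.00·(cos100°, sin100°) = (-0.5209, 2.9544)
|BD| = 8.0804
circle(B,7.00) ∩ circle(D,7.00): a=4.0402, h=5.7164
  candidates: C₊=(5.3296,6.7978) cross=46.191; C₋=(1.1495,-3.8433) cross=-46.191
  mode + wants cross > 0 → take C=(5.3296,6.7978) (cross=46.191)
ex = (C−B)/|BC| = (0.8358,0.5490); ey = (-0.5490,0.8358)
P = B + 2.27·ex + 0.98·ey = (0.8382,5.0198)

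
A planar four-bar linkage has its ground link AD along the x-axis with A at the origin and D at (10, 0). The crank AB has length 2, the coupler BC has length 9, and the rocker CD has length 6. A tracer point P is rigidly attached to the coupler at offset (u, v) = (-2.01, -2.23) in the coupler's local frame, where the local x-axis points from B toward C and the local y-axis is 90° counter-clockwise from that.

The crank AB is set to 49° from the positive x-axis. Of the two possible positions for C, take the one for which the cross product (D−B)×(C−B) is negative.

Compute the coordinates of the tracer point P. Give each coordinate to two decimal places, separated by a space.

A=(0,0), D=(10.00,0)
B = A + 2.00·(cos49°, sin49°) = (1.3121, 1.5094)
|BD| = 8.8180
circle(B,9.00) ∩ circle(D,6.00): a=6.9606, h=5.7053
  candidates: C₊=(9.1466,5.9390) cross=50.309; C₋=(7.1934,-5.3031) cross=-50.309
  mode - wants cross < 0 → take C=(7.1934,-5.3031) (cross=-50.309)
ex = (C−B)/|BC| = (0.6535,-0.7569); ey = (0.7569,0.6535)
P = B + -2.01·ex + -2.23·ey = (-1.6894,1.5736)

-1.69 1.57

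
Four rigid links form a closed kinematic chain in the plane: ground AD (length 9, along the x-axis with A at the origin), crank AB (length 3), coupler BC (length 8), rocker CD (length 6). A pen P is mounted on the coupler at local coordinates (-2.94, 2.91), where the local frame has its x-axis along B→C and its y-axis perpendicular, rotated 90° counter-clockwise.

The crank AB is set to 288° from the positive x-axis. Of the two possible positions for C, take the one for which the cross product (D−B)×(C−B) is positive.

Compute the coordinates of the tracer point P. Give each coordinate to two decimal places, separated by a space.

-3.03 -4.07

A=(0,0), D=(9.00,0)
B = A + 3.00·(cos288°, sin288°) = (0.9271, -2.8532)
|BD| = 8.5623
circle(B,8.00) ∩ circle(D,6.00): a=5.9162, h=5.3850
  candidates: C₊=(4.7107,4.1955) cross=46.108; C₋=(8.2996,-5.9590) cross=-46.108
  mode + wants cross > 0 → take C=(4.7107,4.1955) (cross=46.108)
ex = (C−B)/|BC| = (0.4730,0.8811); ey = (-0.8811,0.4730)
P = B + -2.94·ex + 2.91·ey = (-3.0274,-4.0672)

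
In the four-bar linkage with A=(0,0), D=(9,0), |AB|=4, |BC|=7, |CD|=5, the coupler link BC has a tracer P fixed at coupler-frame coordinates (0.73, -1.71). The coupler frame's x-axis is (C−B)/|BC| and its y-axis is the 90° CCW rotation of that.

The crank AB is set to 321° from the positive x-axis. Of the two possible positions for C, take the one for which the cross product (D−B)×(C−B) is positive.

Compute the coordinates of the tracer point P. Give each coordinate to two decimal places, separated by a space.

4.97 -2.52

A=(0,0), D=(9.00,0)
B = A + 4.00·(cos321°, sin321°) = (3.1086, -2.5173)
|BD| = 6.4067
circle(B,7.00) ∩ circle(D,5.00): a=5.0764, h=4.8198
  candidates: C₊=(5.8829,3.9095) cross=30.879; C₋=(9.6705,-4.9548) cross=-30.879
  mode + wants cross > 0 → take C=(5.8829,3.9095) (cross=30.879)
ex = (C−B)/|BC| = (0.3963,0.9181); ey = (-0.9181,0.3963)
P = B + 0.73·ex + -1.71·ey = (4.9679,-2.5248)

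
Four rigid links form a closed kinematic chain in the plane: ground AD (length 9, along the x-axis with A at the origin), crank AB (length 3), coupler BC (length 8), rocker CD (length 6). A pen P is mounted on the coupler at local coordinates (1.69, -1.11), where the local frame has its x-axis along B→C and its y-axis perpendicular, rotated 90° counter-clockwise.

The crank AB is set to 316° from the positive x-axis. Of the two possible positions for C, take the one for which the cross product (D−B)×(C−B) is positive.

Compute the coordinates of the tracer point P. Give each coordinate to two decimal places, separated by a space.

A=(0,0), D=(9.00,0)
B = A + 3.00·(cos316°, sin316°) = (2.1580, -2.0840)
|BD| = 7.1523
circle(B,8.00) ∩ circle(D,6.00): a=5.5336, h=5.7775
  candidates: C₊=(5.7681,5.0552) cross=41.323; C₋=(9.1349,-5.9985) cross=-41.323
  mode + wants cross > 0 → take C=(5.7681,5.0552) (cross=41.323)
ex = (C−B)/|BC| = (0.4513,0.8924); ey = (-0.8924,0.4513)
P = B + 1.69·ex + -1.11·ey = (3.9112,-1.0767)

3.91 -1.08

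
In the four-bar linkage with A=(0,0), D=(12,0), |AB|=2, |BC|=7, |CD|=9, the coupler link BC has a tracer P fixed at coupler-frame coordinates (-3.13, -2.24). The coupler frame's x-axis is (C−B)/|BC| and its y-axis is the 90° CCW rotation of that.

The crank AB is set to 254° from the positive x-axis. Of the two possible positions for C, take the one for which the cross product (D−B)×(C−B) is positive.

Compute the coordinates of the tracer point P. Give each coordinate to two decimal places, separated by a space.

A=(0,0), D=(12.00,0)
B = A + 2.00·(cos254°, sin254°) = (-0.5513, -1.9225)
|BD| = 12.6977
circle(B,7.00) ∩ circle(D,9.00): a=5.0888, h=4.8067
  candidates: C₊=(3.7510,3.5993) cross=61.034; C₋=(5.2066,-5.9034) cross=-61.034
  mode + wants cross > 0 → take C=(3.7510,3.5993) (cross=61.034)
ex = (C−B)/|BC| = (0.6146,0.7888); ey = (-0.7888,0.6146)
P = B + -3.13·ex + -2.24·ey = (-0.7081,-5.7683)

-0.71 -5.77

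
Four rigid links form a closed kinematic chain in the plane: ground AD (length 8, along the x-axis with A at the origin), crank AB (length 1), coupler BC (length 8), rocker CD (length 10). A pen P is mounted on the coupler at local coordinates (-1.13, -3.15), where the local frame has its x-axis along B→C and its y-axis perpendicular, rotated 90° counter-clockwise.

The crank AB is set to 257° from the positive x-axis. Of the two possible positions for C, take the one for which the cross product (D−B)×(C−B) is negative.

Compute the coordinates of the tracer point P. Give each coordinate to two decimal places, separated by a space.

A=(0,0), D=(8.00,0)
B = A + 1.00·(cos257°, sin257°) = (-0.2250, -0.9744)
|BD| = 8.2825
circle(B,8.00) ∩ circle(D,10.00): a=1.9680, h=7.7542
  candidates: C₊=(0.8171,6.9575) cross=64.224; C₋=(2.6416,-8.4432) cross=-64.224
  mode - wants cross < 0 → take C=(2.6416,-8.4432) (cross=-64.224)
ex = (C−B)/|BC| = (0.3583,-0.9336); ey = (0.9336,0.3583)
P = B + -1.13·ex + -3.15·ey = (-3.5707,-1.0481)

-3.57 -1.05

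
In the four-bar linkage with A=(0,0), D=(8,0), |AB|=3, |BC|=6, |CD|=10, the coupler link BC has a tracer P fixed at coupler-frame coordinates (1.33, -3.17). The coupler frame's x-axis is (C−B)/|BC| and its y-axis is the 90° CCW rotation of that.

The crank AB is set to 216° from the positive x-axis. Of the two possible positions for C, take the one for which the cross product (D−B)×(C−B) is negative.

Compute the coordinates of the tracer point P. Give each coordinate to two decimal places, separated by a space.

-4.42 -4.56

A=(0,0), D=(8.00,0)
B = A + 3.00·(cos216°, sin216°) = (-2.4271, -1.7634)
|BD| = 10.5751
circle(B,6.00) ∩ circle(D,10.00): a=2.2616, h=5.5575
  candidates: C₊=(-1.1238,4.0934) cross=58.771; C₋=(0.7295,-6.8659) cross=-58.771
  mode - wants cross < 0 → take C=(0.7295,-6.8659) (cross=-58.771)
ex = (C−B)/|BC| = (0.5261,-0.8504); ey = (0.8504,0.5261)
P = B + 1.33·ex + -3.17·ey = (-4.4232,-4.5622)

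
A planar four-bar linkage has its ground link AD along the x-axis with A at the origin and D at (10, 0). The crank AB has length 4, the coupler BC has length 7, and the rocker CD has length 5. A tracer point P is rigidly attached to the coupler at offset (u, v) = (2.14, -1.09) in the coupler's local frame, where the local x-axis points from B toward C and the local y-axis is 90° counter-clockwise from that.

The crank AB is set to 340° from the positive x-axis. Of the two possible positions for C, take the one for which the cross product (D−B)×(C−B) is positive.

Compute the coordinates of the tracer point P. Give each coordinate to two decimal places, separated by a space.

A=(0,0), D=(10.00,0)
B = A + 4.00·(cos340°, sin340°) = (3.7588, -1.3681)
|BD| = 6.3894
circle(B,7.00) ∩ circle(D,5.00): a=5.0728, h=4.8235
  candidates: C₊=(7.6811,4.4298) cross=30.820; C₋=(9.7467,-4.9936) cross=-30.820
  mode + wants cross > 0 → take C=(7.6811,4.4298) (cross=30.820)
ex = (C−B)/|BC| = (0.5603,0.8283); ey = (-0.8283,0.5603)
P = B + 2.14·ex + -1.09·ey = (5.8607,-0.2064)

5.86 -0.21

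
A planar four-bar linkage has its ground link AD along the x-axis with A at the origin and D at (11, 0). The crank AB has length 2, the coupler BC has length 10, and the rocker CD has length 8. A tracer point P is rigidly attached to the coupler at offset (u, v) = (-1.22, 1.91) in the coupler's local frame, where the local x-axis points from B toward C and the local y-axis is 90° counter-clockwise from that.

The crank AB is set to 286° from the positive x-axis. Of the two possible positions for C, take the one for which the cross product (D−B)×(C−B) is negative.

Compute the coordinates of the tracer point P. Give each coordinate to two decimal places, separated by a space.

0.65 0.34

A=(0,0), D=(11.00,0)
B = A + 2.00·(cos286°, sin286°) = (0.5513, -1.9225)
|BD| = 10.6241
circle(B,10.00) ∩ circle(D,8.00): a=7.0063, h=7.1352
  candidates: C₊=(6.1507,6.3628) cross=75.806; C₋=(8.7331,-7.6721) cross=-75.806
  mode - wants cross < 0 → take C=(8.7331,-7.6721) (cross=-75.806)
ex = (C−B)/|BC| = (0.8182,-0.5750); ey = (0.5750,0.8182)
P = B + -1.22·ex + 1.91·ey = (0.6513,0.3417)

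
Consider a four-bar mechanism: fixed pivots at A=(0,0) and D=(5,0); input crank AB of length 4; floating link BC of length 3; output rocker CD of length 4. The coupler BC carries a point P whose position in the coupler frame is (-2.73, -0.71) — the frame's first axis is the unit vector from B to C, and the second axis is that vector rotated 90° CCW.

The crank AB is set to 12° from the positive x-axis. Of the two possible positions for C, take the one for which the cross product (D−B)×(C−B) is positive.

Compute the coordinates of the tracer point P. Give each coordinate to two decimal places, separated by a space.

A=(0,0), D=(5.00,0)
B = A + 4.00·(cos12°, sin12°) = (3.9126, 0.8316)
|BD| = 1.3690
circle(B,3.00) ∩ circle(D,4.00): a=-1.8722, h=2.3441
  candidates: C₊=(3.8495,3.8310) cross=3.209; C₋=(1.0014,0.1070) cross=-3.209
  mode + wants cross > 0 → take C=(3.8495,3.8310) (cross=3.209)
ex = (C−B)/|BC| = (-0.0210,0.9998); ey = (-0.9998,-0.0210)
P = B + -2.73·ex + -0.71·ey = (4.6798,-1.8828)

4.68 -1.88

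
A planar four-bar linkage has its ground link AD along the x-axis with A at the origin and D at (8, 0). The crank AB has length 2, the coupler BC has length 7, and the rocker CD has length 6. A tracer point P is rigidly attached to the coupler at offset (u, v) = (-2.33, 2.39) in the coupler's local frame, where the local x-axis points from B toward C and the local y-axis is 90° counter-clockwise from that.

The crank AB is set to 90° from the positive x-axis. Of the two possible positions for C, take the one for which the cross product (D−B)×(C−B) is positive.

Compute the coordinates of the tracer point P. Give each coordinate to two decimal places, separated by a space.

A=(0,0), D=(8.00,0)
B = A + 2.00·(cos90°, sin90°) = (0.0000, 2.0000)
|BD| = 8.2462
circle(B,7.00) ∩ circle(D,6.00): a=4.9113, h=4.9879
  candidates: C₊=(5.9744,5.6478) cross=41.131; C₋=(3.5550,-4.0301) cross=-41.131
  mode + wants cross > 0 → take C=(5.9744,5.6478) (cross=41.131)
ex = (C−B)/|BC| = (0.8535,0.5211); ey = (-0.5211,0.8535)
P = B + -2.33·ex + 2.39·ey = (-3.2341,2.8257)

-3.23 2.83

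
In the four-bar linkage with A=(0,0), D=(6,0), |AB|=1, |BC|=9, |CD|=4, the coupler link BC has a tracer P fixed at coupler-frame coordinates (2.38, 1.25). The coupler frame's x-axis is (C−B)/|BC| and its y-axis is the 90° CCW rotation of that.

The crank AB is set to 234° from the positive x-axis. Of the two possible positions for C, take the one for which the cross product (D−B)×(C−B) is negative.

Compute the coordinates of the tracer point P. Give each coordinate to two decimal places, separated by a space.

2.05 -0.31

A=(0,0), D=(6.00,0)
B = A + 1.00·(cos234°, sin234°) = (-0.5878, -0.8090)
|BD| = 6.6373
circle(B,9.00) ∩ circle(D,4.00): a=8.2152, h=3.6756
  candidates: C₊=(7.1182,3.8405) cross=24.396; C₋=(8.0142,-3.4559) cross=-24.396
  mode - wants cross < 0 → take C=(8.0142,-3.4559) (cross=-24.396)
ex = (C−B)/|BC| = (0.9558,-0.2941); ey = (0.2941,0.9558)
P = B + 2.38·ex + 1.25·ey = (2.0546,-0.3142)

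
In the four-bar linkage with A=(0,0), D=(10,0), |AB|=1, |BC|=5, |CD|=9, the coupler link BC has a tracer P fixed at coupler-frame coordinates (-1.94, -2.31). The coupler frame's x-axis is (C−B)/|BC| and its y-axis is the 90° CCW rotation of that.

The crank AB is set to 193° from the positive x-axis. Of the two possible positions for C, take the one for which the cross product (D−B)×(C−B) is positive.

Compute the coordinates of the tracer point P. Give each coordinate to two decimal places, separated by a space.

A=(0,0), D=(10.00,0)
B = A + 1.00·(cos193°, sin193°) = (-0.9744, -0.2250)
|BD| = 10.9767
circle(B,5.00) ∩ circle(D,9.00): a=2.9375, h=4.0461
  candidates: C₊=(1.8796,3.8805) cross=44.413; C₋=(2.0454,-4.2100) cross=-44.413
  mode + wants cross > 0 → take C=(1.8796,3.8805) (cross=44.413)
ex = (C−B)/|BC| = (0.5708,0.8211); ey = (-0.8211,0.5708)
P = B + -1.94·ex + -2.31·ey = (-0.1850,-3.1364)

-0.18 -3.14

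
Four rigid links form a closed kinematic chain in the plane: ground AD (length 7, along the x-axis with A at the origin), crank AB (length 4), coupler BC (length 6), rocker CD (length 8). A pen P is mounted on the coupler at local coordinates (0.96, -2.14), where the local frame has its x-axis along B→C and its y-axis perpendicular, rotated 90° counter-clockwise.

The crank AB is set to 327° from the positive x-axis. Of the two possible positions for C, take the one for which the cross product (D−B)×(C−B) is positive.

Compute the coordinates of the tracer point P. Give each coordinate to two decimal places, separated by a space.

A=(0,0), D=(7.00,0)
B = A + 4.00·(cos327°, sin327°) = (3.3547, -2.1786)
|BD| = 4.2467
circle(B,6.00) ∩ circle(D,8.00): a=-1.1733, h=5.8842
  candidates: C₊=(-0.6711,2.2704) cross=24.988; C₋=(5.3661,-7.8314) cross=-24.988
  mode + wants cross > 0 → take C=(-0.6711,2.2704) (cross=24.988)
ex = (C−B)/|BC| = (-0.6710,0.7415); ey = (-0.7415,-0.6710)
P = B + 0.96·ex + -2.14·ey = (4.2974,-0.0309)

4.30 -0.03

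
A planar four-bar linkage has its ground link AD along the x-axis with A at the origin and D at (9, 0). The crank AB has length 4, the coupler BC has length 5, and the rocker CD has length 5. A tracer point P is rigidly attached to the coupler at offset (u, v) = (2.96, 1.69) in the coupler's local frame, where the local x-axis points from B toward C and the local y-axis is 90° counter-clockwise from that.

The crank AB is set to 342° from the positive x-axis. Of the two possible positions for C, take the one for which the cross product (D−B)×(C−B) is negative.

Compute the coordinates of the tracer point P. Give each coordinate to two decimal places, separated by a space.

7.10 -2.10

A=(0,0), D=(9.00,0)
B = A + 4.00·(cos342°, sin342°) = (3.8042, -1.2361)
|BD| = 5.3408
circle(B,5.00) ∩ circle(D,5.00): a=2.6704, h=4.2272
  candidates: C₊=(5.4238,3.4944) cross=22.576; C₋=(7.3804,-4.7304) cross=-22.576
  mode - wants cross < 0 → take C=(7.3804,-4.7304) (cross=-22.576)
ex = (C−B)/|BC| = (0.7152,-0.6989); ey = (0.6989,0.7152)
P = B + 2.96·ex + 1.69·ey = (7.1024,-2.0960)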